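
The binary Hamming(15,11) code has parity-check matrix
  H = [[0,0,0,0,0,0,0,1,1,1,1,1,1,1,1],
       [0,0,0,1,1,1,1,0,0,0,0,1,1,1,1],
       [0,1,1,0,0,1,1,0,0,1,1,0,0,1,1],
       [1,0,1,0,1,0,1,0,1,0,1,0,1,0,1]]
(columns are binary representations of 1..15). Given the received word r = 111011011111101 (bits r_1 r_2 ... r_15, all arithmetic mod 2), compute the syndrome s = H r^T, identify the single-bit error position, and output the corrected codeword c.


s = (1, 1, 0, 1)^T, error position = 13, corrected codeword c = 111011011111001

Compute s = H r^T mod 2 one row at a time:
  s_1 = 1 + 1 + 1 + 1 + 1 + 1 + 0 + 1 = 7 ≡ 1 (mod 2).
  s_2 = 0 + 1 + 1 + 0 + 1 + 1 + 0 + 1 = 5 ≡ 1 (mod 2).
  s_3 = 1 + 1 + 1 + 0 + 1 + 1 + 0 + 1 = 6 ≡ 0 (mod 2).
  s_4 = 1 + 1 + 1 + 0 + 1 + 1 + 1 + 1 = 7 ≡ 1 (mod 2).
s = (1, 1, 0, 1)^T — this equals column 13 of H (binary 1101), so error is at position 13.
Correct: flip bit 13 of r = 111011011111101 to get c = 111011011111001.


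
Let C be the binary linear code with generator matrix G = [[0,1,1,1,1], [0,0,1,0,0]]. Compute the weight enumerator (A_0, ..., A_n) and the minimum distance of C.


Weight distribution: A_0 = 1, A_1 = 1, A_3 = 1, A_4 = 1. Minimum distance d = 1.

Enumerate all 2^2 = 4 messages m ∈ F_2^2.
For each, compute codeword c = mG in F_2^5, then tally its weight.
  m = 00 → c = 00000, weight = 0.
  m = 10 → c = 01111, weight = 4.
  m = 01 → c = 00100, weight = 1.
  m = 11 → c = 01011, weight = 3.
Tally weights:
  weight 0: 1 codewords.
  weight 1: 1 codewords.
  weight 3: 1 codewords.
  weight 4: 1 codewords.
Minimum distance d = smallest w > 0 with A_w > 0 = 1.
Sanity: Σ A_w = 4 = 2^2 = 4 ✓.


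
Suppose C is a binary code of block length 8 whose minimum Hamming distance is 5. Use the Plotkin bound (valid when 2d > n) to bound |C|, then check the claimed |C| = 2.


Plotkin bound M ≤ 4; given |C| = 2 ≤ bound (satisfied).

Check applicability: 2d = 10, n = 8.
2d − n = 2 > 0, so Plotkin applies.
Compute d/(2d−n) = 5/2 ≈ 2.5000.
⌊d/(2d−n)⌋ = 2.
Plotkin bound: M ≤ 2·2 = 4.
Given |C| = 2, check: satisfied.
This |C| is below the Plotkin bound.


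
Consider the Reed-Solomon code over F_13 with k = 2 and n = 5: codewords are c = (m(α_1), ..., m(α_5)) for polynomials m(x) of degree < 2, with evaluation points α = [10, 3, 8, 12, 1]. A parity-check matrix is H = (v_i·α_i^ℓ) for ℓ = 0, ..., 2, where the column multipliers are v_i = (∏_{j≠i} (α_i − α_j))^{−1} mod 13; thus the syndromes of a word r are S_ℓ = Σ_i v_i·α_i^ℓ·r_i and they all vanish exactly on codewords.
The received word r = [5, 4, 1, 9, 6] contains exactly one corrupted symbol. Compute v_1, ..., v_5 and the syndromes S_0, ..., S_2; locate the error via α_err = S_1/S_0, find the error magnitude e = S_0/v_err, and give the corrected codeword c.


S = (4, 4, 4), error at position 5, error magnitude e = 6, c = [5, 4, 1, 9, 0].

Step 1: column multipliers v_i = (∏_{j≠i}(α_i − α_j))^{−1} mod 13.
  i = 1 (α = 10): (10−3)(10−8)(10−12)(10−1) = 7·2·(−2)·9 = −252 ≡ 8, so v_1 = 8^{−1} = 5 (mod 13).
  i = 2 (α = 3): (3−10)(3−8)(3−12)(3−1) = (−7)·(−5)·(−9)·2 = −630 ≡ 7, so v_2 = 7^{−1} = 2 (mod 13).
  i = 3 (α = 8): (8−10)(8−3)(8−12)(8−1) = (−2)·5·(−4)·7 = 280 ≡ 7, so v_3 = 7^{−1} = 2 (mod 13).
  i = 4 (α = 12): (12−10)(12−3)(12−8)(12−1) = 2·9·4·11 = 792 ≡ 12, so v_4 = 12^{−1} = 12 (mod 13).
  i = 5 (α = 1): (1−10)(1−3)(1−8)(1−12) = (−9)·(−2)·(−7)·(−11) = 1386 ≡ 8, so v_5 = 8^{−1} = 5 (mod 13).
  v = [5, 2, 2, 12, 5].
Step 2: syndromes of r = [5, 4, 1, 9, 6] (all sums mod 13).
  S_0 = Σ v_i r_i = 5·5 + 2·4 + 2·1 + 12·9 + 5·6 = 173 ≡ 4.
  S_1 = Σ v_i α_i r_i = 5·10·5 + 2·3·4 + 2·8·1 + 12·12·9 + 5·1·6 = 1616 ≡ 4.
  α_i^2 mod 13 = [9, 9, 12, 1, 1].
  S_2 = Σ v_i α_i^2 r_i = 5·9·5 + 2·9·4 + 2·12·1 + 12·1·9 + 5·1·6 = 459 ≡ 4.
  S = (4, 4, 4) ≠ 0, so r is not a codeword (an error is present).
Step 3: locate the error. For a single error e at position i, S_ℓ = v_i·e·α_i^ℓ, so α_err = S_1/S_0.
  S_0^{−1} = 4^{−1} = 10 (mod 13), so α_err = 4·10 = 40 ≡ 1 = α_5. Error position i = 5.
  Consistency check: S_2/S_1 = 4·10 = 40 ≡ 1 = α_err ✓ (single-error assumption holds).
Step 4: error magnitude e = S_0/v_5 = S_0·∏_{j≠5}(α_5 − α_j) = 4·8 = 32 ≡ 6 (mod 13).
Step 5: correct position 5: c_5 = r_5 − e = 6 − 6 ≡ 0 (mod 13). Hence c = [5, 4, 1, 9, 0].
  Check: interpolating c through the α_i gives m(x) = 11 + 2·x (degree < 2) with m(α_i) = c_i for every i, so c is indeed a codeword.


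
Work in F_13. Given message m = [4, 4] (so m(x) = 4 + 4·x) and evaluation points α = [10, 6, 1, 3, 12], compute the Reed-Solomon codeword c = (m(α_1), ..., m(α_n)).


c = [5, 2, 8, 3, 0]

Message polynomial: m(x) = 4 + 4·x (mod 13).
For each evaluation point α_i, compute m(α_i) mod 13:
  α_1 = 10: Horner steps 4 → 5, so m(10) = 5.
  α_2 = 6: Horner steps 4 → 2, so m(6) = 2.
  α_3 = 1: Horner steps 4 → 8, so m(1) = 8.
  α_4 = 3: Horner steps 4 → 3, so m(3) = 3.
  α_5 = 12: Horner steps 4 → 0, so m(12) = 0.
Codeword c = [5, 2, 8, 3, 0] ∈ F_13^5.


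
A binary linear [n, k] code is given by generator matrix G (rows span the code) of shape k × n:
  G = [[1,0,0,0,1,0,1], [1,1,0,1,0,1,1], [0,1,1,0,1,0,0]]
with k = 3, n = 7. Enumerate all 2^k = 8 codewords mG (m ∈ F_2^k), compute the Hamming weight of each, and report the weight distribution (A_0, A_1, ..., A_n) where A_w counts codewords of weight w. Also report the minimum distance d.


Weight distribution: A_0 = 1, A_3 = 3, A_4 = 2, A_5 = 1, A_6 = 1. Minimum distance d = 3.

Enumerate all 2^3 = 8 messages m ∈ F_2^3.
For each, compute codeword c = mG in F_2^7, then tally its weight.
  m = 000 → c = 0000000, weight = 0.
  m = 100 → c = 1000101, weight = 3.
  m = 010 → c = 1101011, weight = 5.
  m = 110 → c = 0101110, weight = 4.
  m = 001 → c = 0110100, weight = 3.
  m = 101 → c = 1110001, weight = 4.
  m = 011 → c = 1011111, weight = 6.
  m = 111 → c = 0011010, weight = 3.
Tally weights:
  weight 0: 1 codewords.
  weight 3: 3 codewords.
  weight 4: 2 codewords.
  weight 5: 1 codewords.
  weight 6: 1 codewords.
Minimum distance d = smallest w > 0 with A_w > 0 = 3.
Sanity: Σ A_w = 8 = 2^3 = 8 ✓.


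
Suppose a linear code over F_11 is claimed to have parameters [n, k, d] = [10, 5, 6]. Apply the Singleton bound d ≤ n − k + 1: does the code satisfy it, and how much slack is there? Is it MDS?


Singleton RHS = n − k + 1 = 6, slack = 0, bound satisfied, MDS.

Singleton bound: d ≤ n − k + 1.
Here n = 10, k = 5, so n − k + 1 = 6.
Given d = 6, check d ≤ 6: YES.
Slack = (n − k + 1) − d = 0.
The code is MDS (slack = 0).
Description: the claimed parameters are [10, 5, 6]_11; such a code would be MDS (meets Singleton bound).


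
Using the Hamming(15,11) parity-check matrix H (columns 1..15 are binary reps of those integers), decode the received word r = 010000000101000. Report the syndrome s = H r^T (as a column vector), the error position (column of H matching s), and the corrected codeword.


s = (0, 1, 0, 0)^T, error position = 4, corrected codeword c = 010100000101000

Compute s = H r^T mod 2 one row at a time:
  s_1 = 0 + 0 + 1 + 0 + 1 + 0 + 0 + 0 = 2 ≡ 0 (mod 2).
  s_2 = 0 + 0 + 0 + 0 + 1 + 0 + 0 + 0 = 1 ≡ 1 (mod 2).
  s_3 = 1 + 0 + 0 + 0 + 1 + 0 + 0 + 0 = 2 ≡ 0 (mod 2).
  s_4 = 0 + 0 + 0 + 0 + 0 + 0 + 0 + 0 = 0 ≡ 0 (mod 2).
s = (0, 1, 0, 0)^T — this equals column 4 of H (binary 0100), so error is at position 4.
Correct: flip bit 4 of r = 010000000101000 to get c = 010100000101000.


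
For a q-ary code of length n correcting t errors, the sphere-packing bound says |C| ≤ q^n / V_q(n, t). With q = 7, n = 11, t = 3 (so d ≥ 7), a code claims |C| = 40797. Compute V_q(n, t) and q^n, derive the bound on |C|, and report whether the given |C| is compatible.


V_q(n, t) = 37687, q^n = 1977326743, Hamming bound = 52467, |C| = 40797 ≤ bound (satisfied).

Step 1: Compute V_q(n, t) = Σ_{j=0}^3 C(n, j) (q−1)^j.
  j = 0: C(11,0)·(6)^0 = 1·1 = 1.
  j = 1: C(11,1)·(6)^1 = 11·6 = 66.
  j = 2: C(11,2)·(6)^2 = 55·36 = 1980.
  j = 3: C(11,3)·(6)^3 = 165·216 = 35640.
  V_q(n, t) = 1 + 66 + 1980 + 35640 = 37687.
Step 2: q^n = 7^11 = 1977326743.
Step 3: Hamming bound ⌊q^n / V_q(n,t)⌋ = ⌊1977326743/37687⌋ = 52467.
Step 4: Compare |C| = 40797 to 52467: satisfied.
The claimed |C| lies below the Hamming bound.


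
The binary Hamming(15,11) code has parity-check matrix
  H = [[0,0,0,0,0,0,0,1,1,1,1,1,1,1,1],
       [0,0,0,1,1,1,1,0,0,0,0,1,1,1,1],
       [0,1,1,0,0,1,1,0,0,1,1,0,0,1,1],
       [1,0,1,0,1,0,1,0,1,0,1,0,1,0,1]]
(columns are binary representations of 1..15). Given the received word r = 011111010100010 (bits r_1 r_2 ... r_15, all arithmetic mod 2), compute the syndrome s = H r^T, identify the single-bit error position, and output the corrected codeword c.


s = (1, 0, 1, 0)^T, error position = 10, corrected codeword c = 011111010000010

Compute s = H r^T mod 2 one row at a time:
  s_1 = 1 + 0 + 1 + 0 + 0 + 0 + 1 + 0 = 3 ≡ 1 (mod 2).
  s_2 = 1 + 1 + 1 + 0 + 0 + 0 + 1 + 0 = 4 ≡ 0 (mod 2).
  s_3 = 1 + 1 + 1 + 0 + 1 + 0 + 1 + 0 = 5 ≡ 1 (mod 2).
  s_4 = 0 + 1 + 1 + 0 + 0 + 0 + 0 + 0 = 2 ≡ 0 (mod 2).
s = (1, 0, 1, 0)^T — this equals column 10 of H (binary 1010), so error is at position 10.
Correct: flip bit 10 of r = 011111010100010 to get c = 011111010000010.


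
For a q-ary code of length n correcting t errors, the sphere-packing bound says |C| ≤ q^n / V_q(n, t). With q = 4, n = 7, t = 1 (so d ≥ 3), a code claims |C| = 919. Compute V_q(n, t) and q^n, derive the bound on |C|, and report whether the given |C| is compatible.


V_q(n, t) = 22, q^n = 16384, Hamming bound = 744, |C| = 919 > bound (violated).

Step 1: Compute V_q(n, t) = Σ_{j=0}^1 C(n, j) (q−1)^j.
  j = 0: C(7,0)·(3)^0 = 1·1 = 1.
  j = 1: C(7,1)·(3)^1 = 7·3 = 21.
  V_q(n, t) = 1 + 21 = 22.
Step 2: q^n = 4^7 = 16384.
Step 3: Hamming bound ⌊q^n / V_q(n,t)⌋ = ⌊16384/22⌋ = 744.
Step 4: Compare |C| = 919 to 744: violated.
The claimed |C| lies above the Hamming bound, so no 4-ary code of length 7 with d ≥ 3 can have 919 codewords.


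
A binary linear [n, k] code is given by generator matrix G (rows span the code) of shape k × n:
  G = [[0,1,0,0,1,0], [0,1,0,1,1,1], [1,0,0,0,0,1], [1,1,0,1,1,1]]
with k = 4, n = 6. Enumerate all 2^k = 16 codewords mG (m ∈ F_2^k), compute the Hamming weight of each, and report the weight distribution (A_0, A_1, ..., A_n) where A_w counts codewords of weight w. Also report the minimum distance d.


Weight distribution: A_0 = 1, A_1 = 3, A_2 = 4, A_3 = 4, A_4 = 3, A_5 = 1. Minimum distance d = 1.

Enumerate all 2^4 = 16 messages m ∈ F_2^4.
For each, compute codeword c = mG in F_2^6, then tally its weight.
  m = 0000 → c = 000000, weight = 0.
  m = 1000 → c = 010010, weight = 2.
  m = 0100 → c = 010111, weight = 4.
  m = 1100 → c = 000101, weight = 2.
  m = 0010 → c = 100001, weight = 2.
  m = 1010 → c = 110011, weight = 4.
  m = 0110 → c = 110110, weight = 4.
  m = 1110 → c = 100100, weight = 2.
  m = 0001 → c = 110111, weight = 5.
  m = 1001 → c = 100101, weight = 3.
  m = 0101 → c = 100000, weight = 1.
  m = 1101 → c = 110010, weight = 3.
  m = 0011 → c = 010110, weight = 3.
  m = 1011 → c = 000100, weight = 1.
  m = 0111 → c = 000001, weight = 1.
  m = 1111 → c = 010011, weight = 3.
Tally weights:
  weight 0: 1 codewords.
  weight 1: 3 codewords.
  weight 2: 4 codewords.
  weight 3: 4 codewords.
  weight 4: 3 codewords.
  weight 5: 1 codewords.
Minimum distance d = smallest w > 0 with A_w > 0 = 1.
Sanity: Σ A_w = 16 = 2^4 = 16 ✓.


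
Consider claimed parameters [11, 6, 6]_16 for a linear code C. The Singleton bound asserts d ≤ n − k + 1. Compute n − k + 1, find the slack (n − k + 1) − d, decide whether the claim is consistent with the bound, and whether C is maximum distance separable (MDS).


Singleton RHS = n − k + 1 = 6, slack = 0, bound satisfied, MDS.

Singleton bound: d ≤ n − k + 1.
Here n = 11, k = 6, so n − k + 1 = 6.
Given d = 6, check d ≤ 6: YES.
Slack = (n − k + 1) − d = 0.
The code is MDS (slack = 0).
Description: the claimed parameters are [11, 6, 6]_16; such a code would be MDS (meets Singleton bound).


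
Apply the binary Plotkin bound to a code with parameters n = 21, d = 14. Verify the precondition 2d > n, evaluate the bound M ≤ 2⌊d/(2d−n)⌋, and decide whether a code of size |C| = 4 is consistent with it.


Plotkin bound M ≤ 4; given |C| = 4 ≤ bound (satisfied).

Check applicability: 2d = 28, n = 21.
2d − n = 7 > 0, so Plotkin applies.
Compute d/(2d−n) = 14/7 ≈ 2.0000.
⌊d/(2d−n)⌋ = 2.
Plotkin bound: M ≤ 2·2 = 4.
Given |C| = 4, check: satisfied.
This |C| is at the Plotkin bound.


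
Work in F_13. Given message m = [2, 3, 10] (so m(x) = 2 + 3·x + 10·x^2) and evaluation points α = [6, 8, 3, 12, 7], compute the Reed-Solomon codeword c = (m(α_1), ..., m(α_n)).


c = [3, 3, 10, 9, 6]

Message polynomial: m(x) = 2 + 3·x + 10·x^2 (mod 13).
For each evaluation point α_i, compute m(α_i) mod 13:
  α_1 = 6: Horner steps 10 → 11 → 3, so m(6) = 3.
  α_2 = 8: Horner steps 10 → 5 → 3, so m(8) = 3.
  α_3 = 3: Horner steps 10 → 7 → 10, so m(3) = 10.
  α_4 = 12: Horner steps 10 → 6 → 9, so m(12) = 9.
  α_5 = 7: Horner steps 10 → 8 → 6, so m(7) = 6.
Codeword c = [3, 3, 10, 9, 6] ∈ F_13^5.


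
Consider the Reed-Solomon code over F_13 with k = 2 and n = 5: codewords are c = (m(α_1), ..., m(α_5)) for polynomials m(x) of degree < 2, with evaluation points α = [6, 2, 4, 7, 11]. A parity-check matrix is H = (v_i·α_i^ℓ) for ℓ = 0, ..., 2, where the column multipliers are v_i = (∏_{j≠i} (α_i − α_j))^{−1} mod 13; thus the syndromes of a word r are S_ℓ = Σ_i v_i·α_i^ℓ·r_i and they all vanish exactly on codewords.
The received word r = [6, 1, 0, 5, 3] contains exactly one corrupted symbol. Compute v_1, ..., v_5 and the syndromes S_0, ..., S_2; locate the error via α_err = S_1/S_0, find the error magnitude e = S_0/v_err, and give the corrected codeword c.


S = (7, 3, 5), error at position 1, error magnitude e = 7, c = [12, 1, 0, 5, 3].

Step 1: column multipliers v_i = (∏_{j≠i}(α_i − α_j))^{−1} mod 13.
  i = 1 (α = 6): (6−2)(6−4)(6−7)(6−11) = 4·2·(−1)·(−5) = 40 ≡ 1, so v_1 = 1^{−1} = 1 (mod 13).
  i = 2 (α = 2): (2−6)(2−4)(2−7)(2−11) = (−4)·(−2)·(−5)·(−9) = 360 ≡ 9, so v_2 = 9^{−1} = 3 (mod 13).
  i = 3 (α = 4): (4−6)(4−2)(4−7)(4−11) = (−2)·2·(−3)·(−7) = −84 ≡ 7, so v_3 = 7^{−1} = 2 (mod 13).
  i = 4 (α = 7): (7−6)(7−2)(7−4)(7−11) = 1·5·3·(−4) = −60 ≡ 5, so v_4 = 5^{−1} = 8 (mod 13).
  i = 5 (α = 11): (11−6)(11−2)(11−4)(11−7) = 5·9·7·4 = 1260 ≡ 12, so v_5 = 12^{−1} = 12 (mod 13).
  v = [1, 3, 2, 8, 12].
Step 2: syndromes of r = [6, 1, 0, 5, 3] (all sums mod 13).
  S_0 = Σ v_i r_i = 1·6 + 3·1 + 2·0 + 8·5 + 12·3 = 85 ≡ 7.
  S_1 = Σ v_i α_i r_i = 1·6·6 + 3·2·1 + 2·4·0 + 8·7·5 + 12·11·3 = 718 ≡ 3.
  α_i^2 mod 13 = [10, 4, 3, 10, 4].
  S_2 = Σ v_i α_i^2 r_i = 1·10·6 + 3·4·1 + 2·3·0 + 8·10·5 + 12·4·3 = 616 ≡ 5.
  S = (7, 3, 5) ≠ 0, so r is not a codeword (an error is present).
Step 3: locate the error. For a single error e at position i, S_ℓ = v_i·e·α_i^ℓ, so α_err = S_1/S_0.
  S_0^{−1} = 7^{−1} = 2 (mod 13), so α_err = 3·2 = 6 ≡ 6 = α_1. Error position i = 1.
  Consistency check: S_2/S_1 = 5·9 = 45 ≡ 6 = α_err ✓ (single-error assumption holds).
Step 4: error magnitude e = S_0/v_1 = S_0·∏_{j≠1}(α_1 − α_j) = 7·1 = 7 ≡ 7 (mod 13).
Step 5: correct position 1: c_1 = r_1 − e = 6 − 7 ≡ 12 (mod 13). Hence c = [12, 1, 0, 5, 3].
  Check: interpolating c through the α_i gives m(x) = 2 + 6·x (degree < 2) with m(α_i) = c_i for every i, so c is indeed a codeword.


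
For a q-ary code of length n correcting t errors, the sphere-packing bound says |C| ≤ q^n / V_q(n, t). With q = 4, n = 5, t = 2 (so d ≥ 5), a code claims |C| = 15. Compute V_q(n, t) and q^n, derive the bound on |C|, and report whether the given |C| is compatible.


V_q(n, t) = 106, q^n = 1024, Hamming bound = 9, |C| = 15 > bound (violated).

Step 1: Compute V_q(n, t) = Σ_{j=0}^2 C(n, j) (q−1)^j.
  j = 0: C(5,0)·(3)^0 = 1·1 = 1.
  j = 1: C(5,1)·(3)^1 = 5·3 = 15.
  j = 2: C(5,2)·(3)^2 = 10·9 = 90.
  V_q(n, t) = 1 + 15 + 90 = 106.
Step 2: q^n = 4^5 = 1024.
Step 3: Hamming bound ⌊q^n / V_q(n,t)⌋ = ⌊1024/106⌋ = 9.
Step 4: Compare |C| = 15 to 9: violated.
The claimed |C| lies above the Hamming bound, so no 4-ary code of length 5 with d ≥ 5 can have 15 codewords.


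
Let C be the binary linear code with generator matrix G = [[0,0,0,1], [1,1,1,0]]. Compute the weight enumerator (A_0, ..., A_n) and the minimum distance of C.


Weight distribution: A_0 = 1, A_1 = 1, A_3 = 1, A_4 = 1. Minimum distance d = 1.

Enumerate all 2^2 = 4 messages m ∈ F_2^2.
For each, compute codeword c = mG in F_2^4, then tally its weight.
  m = 00 → c = 0000, weight = 0.
  m = 10 → c = 0001, weight = 1.
  m = 01 → c = 1110, weight = 3.
  m = 11 → c = 1111, weight = 4.
Tally weights:
  weight 0: 1 codewords.
  weight 1: 1 codewords.
  weight 3: 1 codewords.
  weight 4: 1 codewords.
Minimum distance d = smallest w > 0 with A_w > 0 = 1.
Sanity: Σ A_w = 4 = 2^2 = 4 ✓.


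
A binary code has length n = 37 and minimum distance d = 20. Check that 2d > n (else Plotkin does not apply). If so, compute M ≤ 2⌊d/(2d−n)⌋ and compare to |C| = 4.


Plotkin bound M ≤ 12; given |C| = 4 ≤ bound (satisfied).

Check applicability: 2d = 40, n = 37.
2d − n = 3 > 0, so Plotkin applies.
Compute d/(2d−n) = 20/3 ≈ 6.6667.
⌊d/(2d−n)⌋ = 6.
Plotkin bound: M ≤ 2·6 = 12.
Given |C| = 4, check: satisfied.
This |C| is below the Plotkin bound.


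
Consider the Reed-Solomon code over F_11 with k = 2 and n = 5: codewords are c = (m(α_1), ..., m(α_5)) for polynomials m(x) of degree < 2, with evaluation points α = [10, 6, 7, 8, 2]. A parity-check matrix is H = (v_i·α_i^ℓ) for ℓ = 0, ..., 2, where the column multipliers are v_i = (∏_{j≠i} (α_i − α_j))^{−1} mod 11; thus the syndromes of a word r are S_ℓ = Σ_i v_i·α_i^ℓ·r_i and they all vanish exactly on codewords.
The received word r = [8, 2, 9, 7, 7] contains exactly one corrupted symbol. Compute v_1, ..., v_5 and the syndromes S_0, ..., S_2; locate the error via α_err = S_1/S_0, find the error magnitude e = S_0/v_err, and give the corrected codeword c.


S = (10, 3, 2), error at position 4, error magnitude e = 2, c = [8, 2, 9, 5, 7].

Step 1: column multipliers v_i = (∏_{j≠i}(α_i − α_j))^{−1} mod 11.
  i = 1 (α = 10): (10−6)(10−7)(10−8)(10−2) = 4·3·2·8 = 192 ≡ 5, so v_1 = 5^{−1} = 9 (mod 11).
  i = 2 (α = 6): (6−10)(6−7)(6−8)(6−2) = (−4)·(−1)·(−2)·4 = −32 ≡ 1, so v_2 = 1^{−1} = 1 (mod 11).
  i = 3 (α = 7): (7−10)(7−6)(7−8)(7−2) = (−3)·1·(−1)·5 = 15 ≡ 4, so v_3 = 4^{−1} = 3 (mod 11).
  i = 4 (α = 8): (8−10)(8−6)(8−7)(8−2) = (−2)·2·1·6 = −24 ≡ 9, so v_4 = 9^{−1} = 5 (mod 11).
  i = 5 (α = 2): (2−10)(2−6)(2−7)(2−8) = (−8)·(−4)·(−5)·(−6) = 960 ≡ 3, so v_5 = 3^{−1} = 4 (mod 11).
  v = [9, 1, 3, 5, 4].
Step 2: syndromes of r = [8, 2, 9, 7, 7] (all sums mod 11).
  S_0 = Σ v_i r_i = 9·8 + 1·2 + 3·9 + 5·7 + 4·7 = 164 ≡ 10.
  S_1 = Σ v_i α_i r_i = 9·10·8 + 1·6·2 + 3·7·9 + 5·8·7 + 4·2·7 = 1257 ≡ 3.
  α_i^2 mod 11 = [1, 3, 5, 9, 4].
  S_2 = Σ v_i α_i^2 r_i = 9·1·8 + 1·3·2 + 3·5·9 + 5·9·7 + 4·4·7 = 640 ≡ 2.
  S = (10, 3, 2) ≠ 0, so r is not a codeword (an error is present).
Step 3: locate the error. For a single error e at position i, S_ℓ = v_i·e·α_i^ℓ, so α_err = S_1/S_0.
  S_0^{−1} = 10^{−1} = 10 (mod 11), so α_err = 3·10 = 30 ≡ 8 = α_4. Error position i = 4.
  Consistency check: S_2/S_1 = 2·4 = 8 ≡ 8 = α_err ✓ (single-error assumption holds).
Step 4: error magnitude e = S_0/v_4 = S_0·∏_{j≠4}(α_4 − α_j) = 10·9 = 90 ≡ 2 (mod 11).
Step 5: correct position 4: c_4 = r_4 − e = 7 − 2 ≡ 5 (mod 11). Hence c = [8, 2, 9, 5, 7].
  Check: interpolating c through the α_i gives m(x) = 4 + 7·x (degree < 2) with m(α_i) = c_i for every i, so c is indeed a codeword.


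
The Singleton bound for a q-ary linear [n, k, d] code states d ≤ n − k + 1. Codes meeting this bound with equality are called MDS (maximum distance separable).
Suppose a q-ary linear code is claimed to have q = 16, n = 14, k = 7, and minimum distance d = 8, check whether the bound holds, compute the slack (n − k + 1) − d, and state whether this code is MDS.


Singleton RHS = n − k + 1 = 8, slack = 0, bound satisfied, MDS.

Singleton bound: d ≤ n − k + 1.
Here n = 14, k = 7, so n − k + 1 = 8.
Given d = 8, check d ≤ 8: YES.
Slack = (n − k + 1) − d = 0.
The code is MDS (slack = 0).
Description: the claimed parameters are [14, 7, 8]_16; such a code would be MDS (meets Singleton bound).


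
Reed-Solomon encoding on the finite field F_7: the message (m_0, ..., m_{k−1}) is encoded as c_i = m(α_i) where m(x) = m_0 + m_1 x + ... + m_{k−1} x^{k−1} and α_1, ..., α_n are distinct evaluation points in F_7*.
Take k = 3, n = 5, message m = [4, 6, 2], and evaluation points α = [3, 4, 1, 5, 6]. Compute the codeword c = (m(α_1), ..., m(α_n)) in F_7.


c = [5, 4, 5, 0, 0]

Message polynomial: m(x) = 4 + 6·x + 2·x^2 (mod 7).
For each evaluation point α_i, compute m(α_i) mod 7:
  α_1 = 3: Horner steps 2 → 5 → 5, so m(3) = 5.
  α_2 = 4: Horner steps 2 → 0 → 4, so m(4) = 4.
  α_3 = 1: Horner steps 2 → 1 → 5, so m(1) = 5.
  α_4 = 5: Horner steps 2 → 2 → 0, so m(5) = 0.
  α_5 = 6: Horner steps 2 → 4 → 0, so m(6) = 0.
Codeword c = [5, 4, 5, 0, 0] ∈ F_7^5.


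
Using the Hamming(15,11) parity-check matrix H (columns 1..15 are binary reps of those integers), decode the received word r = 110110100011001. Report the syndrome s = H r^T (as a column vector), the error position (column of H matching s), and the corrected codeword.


s = (1, 1, 0, 1)^T, error position = 13, corrected codeword c = 110110100011101

Compute s = H r^T mod 2 one row at a time:
  s_1 = 0 + 0 + 0 + 1 + 1 + 0 + 0 + 1 = 3 ≡ 1 (mod 2).
  s_2 = 1 + 1 + 0 + 1 + 1 + 0 + 0 + 1 = 5 ≡ 1 (mod 2).
  s_3 = 1 + 0 + 0 + 1 + 0 + 1 + 0 + 1 = 4 ≡ 0 (mod 2).
  s_4 = 1 + 0 + 1 + 1 + 0 + 1 + 0 + 1 = 5 ≡ 1 (mod 2).
s = (1, 1, 0, 1)^T — this equals column 13 of H (binary 1101), so error is at position 13.
Correct: flip bit 13 of r = 110110100011001 to get c = 110110100011101.


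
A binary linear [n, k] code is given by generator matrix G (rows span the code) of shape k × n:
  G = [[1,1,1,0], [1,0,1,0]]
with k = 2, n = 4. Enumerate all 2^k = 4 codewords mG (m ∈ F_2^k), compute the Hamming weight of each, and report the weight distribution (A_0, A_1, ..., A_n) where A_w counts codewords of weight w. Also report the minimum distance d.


Weight distribution: A_0 = 1, A_1 = 1, A_2 = 1, A_3 = 1. Minimum distance d = 1.

Enumerate all 2^2 = 4 messages m ∈ F_2^2.
For each, compute codeword c = mG in F_2^4, then tally its weight.
  m = 00 → c = 0000, weight = 0.
  m = 10 → c = 1110, weight = 3.
  m = 01 → c = 1010, weight = 2.
  m = 11 → c = 0100, weight = 1.
Tally weights:
  weight 0: 1 codewords.
  weight 1: 1 codewords.
  weight 2: 1 codewords.
  weight 3: 1 codewords.
Minimum distance d = smallest w > 0 with A_w > 0 = 1.
Sanity: Σ A_w = 4 = 2^2 = 4 ✓.


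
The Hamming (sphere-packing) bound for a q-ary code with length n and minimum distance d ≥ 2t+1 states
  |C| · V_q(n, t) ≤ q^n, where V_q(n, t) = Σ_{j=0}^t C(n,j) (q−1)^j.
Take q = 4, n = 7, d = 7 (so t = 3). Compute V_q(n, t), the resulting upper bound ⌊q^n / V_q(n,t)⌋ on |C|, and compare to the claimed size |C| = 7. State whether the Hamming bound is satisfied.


V_q(n, t) = 1156, q^n = 16384, Hamming bound = 14, |C| = 7 ≤ bound (satisfied).

Step 1: Compute V_q(n, t) = Σ_{j=0}^3 C(n, j) (q−1)^j.
  j = 0: C(7,0)·(3)^0 = 1·1 = 1.
  j = 1: C(7,1)·(3)^1 = 7·3 = 21.
  j = 2: C(7,2)·(3)^2 = 21·9 = 189.
  j = 3: C(7,3)·(3)^3 = 35·27 = 945.
  V_q(n, t) = 1 + 21 + 189 + 945 = 1156.
Step 2: q^n = 4^7 = 16384.
Step 3: Hamming bound ⌊q^n / V_q(n,t)⌋ = ⌊16384/1156⌋ = 14.
Step 4: Compare |C| = 7 to 14: satisfied.
The claimed |C| lies below the Hamming bound.


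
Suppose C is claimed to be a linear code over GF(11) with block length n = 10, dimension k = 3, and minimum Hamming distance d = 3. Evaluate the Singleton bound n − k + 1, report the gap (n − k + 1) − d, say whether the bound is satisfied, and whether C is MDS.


Singleton RHS = n − k + 1 = 8, slack = 5, bound satisfied, not MDS.

Singleton bound: d ≤ n − k + 1.
Here n = 10, k = 3, so n − k + 1 = 8.
Given d = 3, check d ≤ 8: YES.
Slack = (n − k + 1) − d = 5.
The code is NOT MDS (slack = 5 > 0).
Description: the claimed parameters are [10, 3, 3]_11; such a code would be non-MDS.


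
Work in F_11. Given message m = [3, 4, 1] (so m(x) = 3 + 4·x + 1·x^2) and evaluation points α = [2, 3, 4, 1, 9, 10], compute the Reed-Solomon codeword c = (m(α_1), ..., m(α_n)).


c = [4, 2, 2, 8, 10, 0]

Message polynomial: m(x) = 3 + 4·x + 1·x^2 (mod 11).
For each evaluation point α_i, compute m(α_i) mod 11:
  α_1 = 2: Horner steps 1 → 6 → 4, so m(2) = 4.
  α_2 = 3: Horner steps 1 → 7 → 2, so m(3) = 2.
  α_3 = 4: Horner steps 1 → 8 → 2, so m(4) = 2.
  α_4 = 1: Horner steps 1 → 5 → 8, so m(1) = 8.
  α_5 = 9: Horner steps 1 → 2 → 10, so m(9) = 10.
  α_6 = 10: Horner steps 1 → 3 → 0, so m(10) = 0.
Codeword c = [4, 2, 2, 8, 10, 0] ∈ F_11^6.


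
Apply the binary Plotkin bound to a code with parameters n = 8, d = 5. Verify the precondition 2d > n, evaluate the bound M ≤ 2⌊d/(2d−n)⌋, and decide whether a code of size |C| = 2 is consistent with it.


Plotkin bound M ≤ 4; given |C| = 2 ≤ bound (satisfied).

Check applicability: 2d = 10, n = 8.
2d − n = 2 > 0, so Plotkin applies.
Compute d/(2d−n) = 5/2 ≈ 2.5000.
⌊d/(2d−n)⌋ = 2.
Plotkin bound: M ≤ 2·2 = 4.
Given |C| = 2, check: satisfied.
This |C| is below the Plotkin bound.


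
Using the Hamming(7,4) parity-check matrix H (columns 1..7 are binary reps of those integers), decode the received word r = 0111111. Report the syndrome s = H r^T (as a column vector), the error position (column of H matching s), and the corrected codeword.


s = (0, 0, 1)^T, error position = 1, corrected codeword c = 1111111

Compute s = H r^T mod 2 one row at a time:
  s_1 = 1 + 1 + 1 + 1 = 4 ≡ 0 (mod 2).
  s_2 = 1 + 1 + 1 + 1 = 4 ≡ 0 (mod 2).
  s_3 = 0 + 1 + 1 + 1 = 3 ≡ 1 (mod 2).
s = (0, 0, 1)^T — this equals column 1 of H (binary 001), so error is at position 1.
Correct: flip bit 1 of r = 0111111 to get c = 1111111.


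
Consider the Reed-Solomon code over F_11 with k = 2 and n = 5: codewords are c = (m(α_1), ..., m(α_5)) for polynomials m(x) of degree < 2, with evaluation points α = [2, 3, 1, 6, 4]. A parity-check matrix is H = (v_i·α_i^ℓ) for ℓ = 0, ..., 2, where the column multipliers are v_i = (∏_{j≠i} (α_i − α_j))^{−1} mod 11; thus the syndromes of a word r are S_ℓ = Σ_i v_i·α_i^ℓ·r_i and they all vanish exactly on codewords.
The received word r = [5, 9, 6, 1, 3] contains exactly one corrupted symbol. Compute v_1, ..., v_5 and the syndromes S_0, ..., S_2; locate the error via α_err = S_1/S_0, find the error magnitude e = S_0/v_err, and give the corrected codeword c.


S = (10, 8, 2), error at position 2, error magnitude e = 5, c = [5, 4, 6, 1, 3].

Step 1: column multipliers v_i = (∏_{j≠i}(α_i − α_j))^{−1} mod 11.
  i = 1 (α = 2): (2−3)(2−1)(2−6)(2−4) = (−1)·1·(−4)·(−2) = −8 ≡ 3, so v_1 = 3^{−1} = 4 (mod 11).
  i = 2 (α = 3): (3−2)(3−1)(3−6)(3−4) = 1·2·(−3)·(−1) = 6 ≡ 6, so v_2 = 6^{−1} = 2 (mod 11).
  i = 3 (α = 1): (1−2)(1−3)(1−6)(1−4) = (−1)·(−2)·(−5)·(−3) = 30 ≡ 8, so v_3 = 8^{−1} = 7 (mod 11).
  i = 4 (α = 6): (6−2)(6−3)(6−1)(6−4) = 4·3·5·2 = 120 ≡ 10, so v_4 = 10^{−1} = 10 (mod 11).
  i = 5 (α = 4): (4−2)(4−3)(4−1)(4−6) = 2·1·3·(−2) = −12 ≡ 10, so v_5 = 10^{−1} = 10 (mod 11).
  v = [4, 2, 7, 10, 10].
Step 2: syndromes of r = [5, 9, 6, 1, 3] (all sums mod 11).
  S_0 = Σ v_i r_i = 4·5 + 2·9 + 7·6 + 10·1 + 10·3 = 120 ≡ 10.
  S_1 = Σ v_i α_i r_i = 4·2·5 + 2·3·9 + 7·1·6 + 10·6·1 + 10·4·3 = 316 ≡ 8.
  α_i^2 mod 11 = [4, 9, 1, 3, 5].
  S_2 = Σ v_i α_i^2 r_i = 4·4·5 + 2·9·9 + 7·1·6 + 10·3·1 + 10·5·3 = 464 ≡ 2.
  S = (10, 8, 2) ≠ 0, so r is not a codeword (an error is present).
Step 3: locate the error. For a single error e at position i, S_ℓ = v_i·e·α_i^ℓ, so α_err = S_1/S_0.
  S_0^{−1} = 10^{−1} = 10 (mod 11), so α_err = 8·10 = 80 ≡ 3 = α_2. Error position i = 2.
  Consistency check: S_2/S_1 = 2·7 = 14 ≡ 3 = α_err ✓ (single-error assumption holds).
Step 4: error magnitude e = S_0/v_2 = S_0·∏_{j≠2}(α_2 − α_j) = 10·6 = 60 ≡ 5 (mod 11).
Step 5: correct position 2: c_2 = r_2 − e = 9 − 5 ≡ 4 (mod 11). Hence c = [5, 4, 6, 1, 3].
  Check: interpolating c through the α_i gives m(x) = 7 + 10·x (degree < 2) with m(α_i) = c_i for every i, so c is indeed a codeword.


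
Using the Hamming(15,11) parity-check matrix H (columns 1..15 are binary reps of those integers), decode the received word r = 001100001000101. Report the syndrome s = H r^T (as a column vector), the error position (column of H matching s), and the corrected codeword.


s = (1, 1, 0, 0)^T, error position = 12, corrected codeword c = 001100001001101

Compute s = H r^T mod 2 one row at a time:
  s_1 = 0 + 1 + 0 + 0 + 0 + 1 + 0 + 1 = 3 ≡ 1 (mod 2).
  s_2 = 1 + 0 + 0 + 0 + 0 + 1 + 0 + 1 = 3 ≡ 1 (mod 2).
  s_3 = 0 + 1 + 0 + 0 + 0 + 0 + 0 + 1 = 2 ≡ 0 (mod 2).
  s_4 = 0 + 1 + 0 + 0 + 1 + 0 + 1 + 1 = 4 ≡ 0 (mod 2).
s = (1, 1, 0, 0)^T — this equals column 12 of H (binary 1100), so error is at position 12.
Correct: flip bit 12 of r = 001100001000101 to get c = 001100001001101.


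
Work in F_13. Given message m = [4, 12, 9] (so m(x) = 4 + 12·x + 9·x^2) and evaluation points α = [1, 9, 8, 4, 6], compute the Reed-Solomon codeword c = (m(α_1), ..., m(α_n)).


c = [12, 9, 0, 1, 10]

Message polynomial: m(x) = 4 + 12·x + 9·x^2 (mod 13).
For each evaluation point α_i, compute m(α_i) mod 13:
  α_1 = 1: Horner steps 9 → 8 → 12, so m(1) = 12.
  α_2 = 9: Horner steps 9 → 2 → 9, so m(9) = 9.
  α_3 = 8: Horner steps 9 → 6 → 0, so m(8) = 0.
  α_4 = 4: Horner steps 9 → 9 → 1, so m(4) = 1.
  α_5 = 6: Horner steps 9 → 1 → 10, so m(6) = 10.
Codeword c = [12, 9, 0, 1, 10] ∈ F_13^5.


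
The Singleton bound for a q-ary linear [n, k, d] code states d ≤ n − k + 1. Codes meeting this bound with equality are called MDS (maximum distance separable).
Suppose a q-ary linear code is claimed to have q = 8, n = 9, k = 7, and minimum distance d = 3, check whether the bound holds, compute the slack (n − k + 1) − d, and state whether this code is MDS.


Singleton RHS = n − k + 1 = 3, slack = 0, bound satisfied, MDS.

Singleton bound: d ≤ n − k + 1.
Here n = 9, k = 7, so n − k + 1 = 3.
Given d = 3, check d ≤ 3: YES.
Slack = (n − k + 1) − d = 0.
The code is MDS (slack = 0).
Description: the claimed parameters are [9, 7, 3]_8; such a code would be MDS (meets Singleton bound).


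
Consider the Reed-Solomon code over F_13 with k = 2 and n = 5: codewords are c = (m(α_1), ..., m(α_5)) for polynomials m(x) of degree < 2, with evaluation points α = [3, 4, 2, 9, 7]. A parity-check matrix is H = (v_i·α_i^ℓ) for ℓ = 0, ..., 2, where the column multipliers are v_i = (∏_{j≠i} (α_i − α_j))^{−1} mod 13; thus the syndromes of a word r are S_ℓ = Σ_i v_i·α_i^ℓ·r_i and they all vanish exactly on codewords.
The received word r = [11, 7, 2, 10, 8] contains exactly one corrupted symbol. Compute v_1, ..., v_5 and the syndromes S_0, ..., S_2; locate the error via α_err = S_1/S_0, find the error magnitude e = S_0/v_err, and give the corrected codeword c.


S = (9, 3, 1), error at position 4, error magnitude e = 10, c = [11, 7, 2, 0, 8].

Step 1: column multipliers v_i = (∏_{j≠i}(α_i − α_j))^{−1} mod 13.
  i = 1 (α = 3): (3−4)(3−2)(3−9)(3−7) = (−1)·1·(−6)·(−4) = −24 ≡ 2, so v_1 = 2^{−1} = 7 (mod 13).
  i = 2 (α = 4): (4−3)(4−2)(4−9)(4−7) = 1·2·(−5)·(−3) = 30 ≡ 4, so v_2 = 4^{−1} = 10 (mod 13).
  i = 3 (α = 2): (2−3)(2−4)(2−9)(2−7) = (−1)·(−2)·(−7)·(−5) = 70 ≡ 5, so v_3 = 5^{−1} = 8 (mod 13).
  i = 4 (α = 9): (9−3)(9−4)(9−2)(9−7) = 6·5·7·2 = 420 ≡ 4, so v_4 = 4^{−1} = 10 (mod 13).
  i = 5 (α = 7): (7−3)(7−4)(7−2)(7−9) = 4·3·5·(−2) = −120 ≡ 10, so v_5 = 10^{−1} = 4 (mod 13).
  v = [7, 10, 8, 10, 4].
Step 2: syndromes of r = [11, 7, 2, 10, 8] (all sums mod 13).
  S_0 = Σ v_i r_i = 7·11 + 10·7 + 8·2 + 10·10 + 4·8 = 295 ≡ 9.
  S_1 = Σ v_i α_i r_i = 7·3·11 + 10·4·7 + 8·2·2 + 10·9·10 + 4·7·8 = 1667 ≡ 3.
  α_i^2 mod 13 = [9, 3, 4, 3, 10].
  S_2 = Σ v_i α_i^2 r_i = 7·9·11 + 10·3·7 + 8·4·2 + 10·3·10 + 4·10·8 = 1587 ≡ 1.
  S = (9, 3, 1) ≠ 0, so r is not a codeword (an error is present).
Step 3: locate the error. For a single error e at position i, S_ℓ = v_i·e·α_i^ℓ, so α_err = S_1/S_0.
  S_0^{−1} = 9^{−1} = 3 (mod 13), so α_err = 3·3 = 9 ≡ 9 = α_4. Error position i = 4.
  Consistency check: S_2/S_1 = 1·9 = 9 ≡ 9 = α_err ✓ (single-error assumption holds).
Step 4: error magnitude e = S_0/v_4 = S_0·∏_{j≠4}(α_4 − α_j) = 9·4 = 36 ≡ 10 (mod 13).
Step 5: correct position 4: c_4 = r_4 − e = 10 − 10 ≡ 0 (mod 13). Hence c = [11, 7, 2, 0, 8].
  Check: interpolating c through the α_i gives m(x) = 10 + 9·x (degree < 2) with m(α_i) = c_i for every i, so c is indeed a codeword.


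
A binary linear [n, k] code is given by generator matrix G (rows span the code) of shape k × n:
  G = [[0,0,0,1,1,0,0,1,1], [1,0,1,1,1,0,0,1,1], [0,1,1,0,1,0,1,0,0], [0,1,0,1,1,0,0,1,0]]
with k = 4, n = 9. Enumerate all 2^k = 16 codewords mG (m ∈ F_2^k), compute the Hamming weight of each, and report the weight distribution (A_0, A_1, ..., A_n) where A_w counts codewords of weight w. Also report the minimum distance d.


Weight distribution: A_0 = 1, A_2 = 2, A_4 = 9, A_6 = 4. Minimum distance d = 2.

Enumerate all 2^4 = 16 messages m ∈ F_2^4.
For each, compute codeword c = mG in F_2^9, then tally its weight.
  m = 0000 → c = 000000000, weight = 0.
  m = 1000 → c = 000110011, weight = 4.
  m = 0100 → c = 101110011, weight = 6.
  m = 1100 → c = 101000000, weight = 2.
  m = 0010 → c = 011010100, weight = 4.
  m = 1010 → c = 011100111, weight = 6.
  m = 0110 → c = 110100111, weight = 6.
  m = 1110 → c = 110010100, weight = 4.
  m = 0001 → c = 010110010, weight = 4.
  m = 1001 → c = 010000001, weight = 2.
  m = 0101 → c = 111000001, weight = 4.
  m = 1101 → c = 111110010, weight = 6.
  m = 0011 → c = 001100110, weight = 4.
  m = 1011 → c = 001010101, weight = 4.
  m = 0111 → c = 100010101, weight = 4.
  m = 1111 → c = 100100110, weight = 4.
Tally weights:
  weight 0: 1 codewords.
  weight 2: 2 codewords.
  weight 4: 9 codewords.
  weight 6: 4 codewords.
Minimum distance d = smallest w > 0 with A_w > 0 = 2.
Sanity: Σ A_w = 16 = 2^4 = 16 ✓.


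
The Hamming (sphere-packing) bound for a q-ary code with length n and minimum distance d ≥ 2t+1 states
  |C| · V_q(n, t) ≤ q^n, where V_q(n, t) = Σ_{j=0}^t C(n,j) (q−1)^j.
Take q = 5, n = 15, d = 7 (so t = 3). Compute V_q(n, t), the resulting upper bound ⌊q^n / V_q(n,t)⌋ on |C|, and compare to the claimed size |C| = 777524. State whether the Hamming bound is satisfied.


V_q(n, t) = 30861, q^n = 30517578125, Hamming bound = 988871, |C| = 777524 ≤ bound (satisfied).

Step 1: Compute V_q(n, t) = Σ_{j=0}^3 C(n, j) (q−1)^j.
  j = 0: C(15,0)·(4)^0 = 1·1 = 1.
  j = 1: C(15,1)·(4)^1 = 15·4 = 60.
  j = 2: C(15,2)·(4)^2 = 105·16 = 1680.
  j = 3: C(15,3)·(4)^3 = 455·64 = 29120.
  V_q(n, t) = 1 + 60 + 1680 + 29120 = 30861.
Step 2: q^n = 5^15 = 30517578125.
Step 3: Hamming bound ⌊q^n / V_q(n,t)⌋ = ⌊30517578125/30861⌋ = 988871.
Step 4: Compare |C| = 777524 to 988871: satisfied.
The claimed |C| lies below the Hamming bound.


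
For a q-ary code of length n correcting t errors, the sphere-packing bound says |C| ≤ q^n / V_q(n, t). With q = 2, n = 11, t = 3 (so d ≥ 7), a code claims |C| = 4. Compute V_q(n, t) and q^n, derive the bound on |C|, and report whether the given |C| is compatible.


V_q(n, t) = 232, q^n = 2048, Hamming bound = 8, |C| = 4 ≤ bound (satisfied).

Step 1: Compute V_q(n, t) = Σ_{j=0}^3 C(n, j) (q−1)^j.
  j = 0: C(11,0)·(1)^0 = 1·1 = 1.
  j = 1: C(11,1)·(1)^1 = 11·1 = 11.
  j = 2: C(11,2)·(1)^2 = 55·1 = 55.
  j = 3: C(11,3)·(1)^3 = 165·1 = 165.
  V_q(n, t) = 1 + 11 + 55 + 165 = 232.
Step 2: q^n = 2^11 = 2048.
Step 3: Hamming bound ⌊q^n / V_q(n,t)⌋ = ⌊2048/232⌋ = 8.
Step 4: Compare |C| = 4 to 8: satisfied.
The claimed |C| lies below the Hamming bound.


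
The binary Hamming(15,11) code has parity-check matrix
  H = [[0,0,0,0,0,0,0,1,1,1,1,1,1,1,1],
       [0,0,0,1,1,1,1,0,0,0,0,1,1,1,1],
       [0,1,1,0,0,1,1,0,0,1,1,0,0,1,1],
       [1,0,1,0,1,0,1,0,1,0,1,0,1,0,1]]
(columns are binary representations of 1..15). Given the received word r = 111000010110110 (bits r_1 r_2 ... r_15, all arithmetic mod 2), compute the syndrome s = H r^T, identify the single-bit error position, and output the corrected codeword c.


s = (1, 0, 1, 0)^T, error position = 10, corrected codeword c = 111000010010110

Compute s = H r^T mod 2 one row at a time:
  s_1 = 1 + 0 + 1 + 1 + 0 + 1 + 1 + 0 = 5 ≡ 1 (mod 2).
  s_2 = 0 + 0 + 0 + 0 + 0 + 1 + 1 + 0 = 2 ≡ 0 (mod 2).
  s_3 = 1 + 1 + 0 + 0 + 1 + 1 + 1 + 0 = 5 ≡ 1 (mod 2).
  s_4 = 1 + 1 + 0 + 0 + 0 + 1 + 1 + 0 = 4 ≡ 0 (mod 2).
s = (1, 0, 1, 0)^T — this equals column 10 of H (binary 1010), so error is at position 10.
Correct: flip bit 10 of r = 111000010110110 to get c = 111000010010110.


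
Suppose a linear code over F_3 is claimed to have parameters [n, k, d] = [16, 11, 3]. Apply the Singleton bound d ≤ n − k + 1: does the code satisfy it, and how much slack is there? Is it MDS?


Singleton RHS = n − k + 1 = 6, slack = 3, bound satisfied, not MDS.

Singleton bound: d ≤ n − k + 1.
Here n = 16, k = 11, so n − k + 1 = 6.
Given d = 3, check d ≤ 6: YES.
Slack = (n − k + 1) − d = 3.
The code is NOT MDS (slack = 3 > 0).
Description: the claimed parameters are [16, 11, 3]_3; such a code would be non-MDS.


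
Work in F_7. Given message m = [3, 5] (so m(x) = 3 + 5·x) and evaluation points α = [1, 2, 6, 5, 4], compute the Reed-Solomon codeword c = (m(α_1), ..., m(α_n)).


c = [1, 6, 5, 0, 2]

Message polynomial: m(x) = 3 + 5·x (mod 7).
For each evaluation point α_i, compute m(α_i) mod 7:
  α_1 = 1: Horner steps 5 → 1, so m(1) = 1.
  α_2 = 2: Horner steps 5 → 6, so m(2) = 6.
  α_3 = 6: Horner steps 5 → 5, so m(6) = 5.
  α_4 = 5: Horner steps 5 → 0, so m(5) = 0.
  α_5 = 4: Horner steps 5 → 2, so m(4) = 2.
Codeword c = [1, 6, 5, 0, 2] ∈ F_7^5.


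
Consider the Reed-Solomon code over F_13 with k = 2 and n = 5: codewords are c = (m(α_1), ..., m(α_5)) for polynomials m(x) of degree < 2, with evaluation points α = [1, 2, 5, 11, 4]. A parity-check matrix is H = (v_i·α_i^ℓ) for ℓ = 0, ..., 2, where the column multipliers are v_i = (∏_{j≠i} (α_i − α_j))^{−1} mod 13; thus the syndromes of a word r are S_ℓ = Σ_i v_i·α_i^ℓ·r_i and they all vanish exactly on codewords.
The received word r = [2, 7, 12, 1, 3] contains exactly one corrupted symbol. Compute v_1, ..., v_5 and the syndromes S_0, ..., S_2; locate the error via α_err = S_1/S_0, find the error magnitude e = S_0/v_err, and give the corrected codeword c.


S = (2, 4, 8), error at position 2, error magnitude e = 9, c = [2, 11, 12, 1, 3].

Step 1: column multipliers v_i = (∏_{j≠i}(α_i − α_j))^{−1} mod 13.
  i = 1 (α = 1): (1−2)(1−5)(1−11)(1−4) = (−1)·(−4)·(−10)·(−3) = 120 ≡ 3, so v_1 = 3^{−1} = 9 (mod 13).
  i = 2 (α = 2): (2−1)(2−5)(2−11)(2−4) = 1·(−3)·(−9)·(−2) = −54 ≡ 11, so v_2 = 11^{−1} = 6 (mod 13).
  i = 3 (α = 5): (5−1)(5−2)(5−11)(5−4) = 4·3·(−6)·1 = −72 ≡ 6, so v_3 = 6^{−1} = 11 (mod 13).
  i = 4 (α = 11): (11−1)(11−2)(11−5)(11−4) = 10·9·6·7 = 3780 ≡ 10, so v_4 = 10^{−1} = 4 (mod 13).
  i = 5 (α = 4): (4−1)(4−2)(4−5)(4−11) = 3·2·(−1)·(−7) = 42 ≡ 3, so v_5 = 3^{−1} = 9 (mod 13).
  v = [9, 6, 11, 4, 9].
Step 2: syndromes of r = [2, 7, 12, 1, 3] (all sums mod 13).
  S_0 = Σ v_i r_i = 9·2 + 6·7 + 11·12 + 4·1 + 9·3 = 223 ≡ 2.
  S_1 = Σ v_i α_i r_i = 9·1·2 + 6·2·7 + 11·5·12 + 4·11·1 + 9·4·3 = 914 ≡ 4.
  α_i^2 mod 13 = [1, 4, 12, 4, 3].
  S_2 = Σ v_i α_i^2 r_i = 9·1·2 + 6·4·7 + 11·12·12 + 4·4·1 + 9·3·3 = 1867 ≡ 8.
  S = (2, 4, 8) ≠ 0, so r is not a codeword (an error is present).
Step 3: locate the error. For a single error e at position i, S_ℓ = v_i·e·α_i^ℓ, so α_err = S_1/S_0.
  S_0^{−1} = 2^{−1} = 7 (mod 13), so α_err = 4·7 = 28 ≡ 2 = α_2. Error position i = 2.
  Consistency check: S_2/S_1 = 8·10 = 80 ≡ 2 = α_err ✓ (single-error assumption holds).
Step 4: error magnitude e = S_0/v_2 = S_0·∏_{j≠2}(α_2 − α_j) = 2·11 = 22 ≡ 9 (mod 13).
Step 5: correct position 2: c_2 = r_2 − e = 7 − 9 ≡ 11 (mod 13). Hence c = [2, 11, 12, 1, 3].
  Check: interpolating c through the α_i gives m(x) = 6 + 9·x (degree < 2) with m(α_i) = c_i for every i, so c is indeed a codeword.
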